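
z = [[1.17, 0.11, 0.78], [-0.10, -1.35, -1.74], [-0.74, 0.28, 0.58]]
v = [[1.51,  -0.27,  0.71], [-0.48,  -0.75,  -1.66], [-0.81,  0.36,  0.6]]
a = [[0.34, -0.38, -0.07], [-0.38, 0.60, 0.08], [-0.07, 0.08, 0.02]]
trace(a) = 0.96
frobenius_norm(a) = 0.89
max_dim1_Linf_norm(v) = 1.66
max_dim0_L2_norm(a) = 0.71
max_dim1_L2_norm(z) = 2.2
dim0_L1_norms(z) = [2.01, 1.74, 3.1]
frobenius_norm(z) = 2.79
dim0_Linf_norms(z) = [1.17, 1.35, 1.74]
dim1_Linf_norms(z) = [1.17, 1.74, 0.74]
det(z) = -1.00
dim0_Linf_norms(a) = [0.38, 0.6, 0.08]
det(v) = -0.77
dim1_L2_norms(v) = [1.69, 1.88, 1.07]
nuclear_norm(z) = 4.09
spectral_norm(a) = 0.88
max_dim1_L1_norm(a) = 1.06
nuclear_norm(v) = 4.04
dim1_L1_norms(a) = [0.79, 1.06, 0.17]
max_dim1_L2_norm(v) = 1.88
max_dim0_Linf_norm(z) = 1.74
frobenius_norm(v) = 2.75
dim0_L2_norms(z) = [1.39, 1.38, 1.99]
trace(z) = 0.40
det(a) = 0.00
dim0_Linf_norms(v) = [1.51, 0.75, 1.66]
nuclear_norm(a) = 0.96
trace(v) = 1.36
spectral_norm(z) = 2.41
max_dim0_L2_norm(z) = 1.99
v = z + a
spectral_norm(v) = 2.22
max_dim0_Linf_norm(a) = 0.6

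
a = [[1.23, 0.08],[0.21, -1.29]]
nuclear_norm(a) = 2.54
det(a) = -1.60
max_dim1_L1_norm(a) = 1.5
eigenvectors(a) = [[1.0, -0.03], [0.08, 1.00]]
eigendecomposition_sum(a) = [[1.23, 0.04], [0.1, 0.00]] + [[-0.00,0.04],[0.11,-1.29]]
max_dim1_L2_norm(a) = 1.31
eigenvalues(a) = [1.24, -1.3]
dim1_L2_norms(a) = [1.23, 1.31]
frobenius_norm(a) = 1.80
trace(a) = -0.06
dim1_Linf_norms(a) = [1.23, 1.29]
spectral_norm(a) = 1.34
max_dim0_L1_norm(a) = 1.44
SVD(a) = [[0.49, 0.87],[0.87, -0.49]] @ diag([1.3399049177227398, 1.196726707089976]) @ [[0.59,  -0.81], [0.81,  0.59]]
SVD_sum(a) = [[0.38, -0.53], [0.68, -0.95]] + [[0.85, 0.61], [-0.47, -0.34]]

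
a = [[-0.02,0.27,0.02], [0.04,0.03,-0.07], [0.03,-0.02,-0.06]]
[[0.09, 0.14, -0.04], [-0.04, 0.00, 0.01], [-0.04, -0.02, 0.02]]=a@[[-0.26, -0.67, -0.46], [0.28, 0.47, -0.13], [0.48, -0.19, -0.48]]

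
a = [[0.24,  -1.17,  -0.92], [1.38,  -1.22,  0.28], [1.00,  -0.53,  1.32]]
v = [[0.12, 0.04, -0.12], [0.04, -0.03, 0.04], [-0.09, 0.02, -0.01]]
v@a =[[-0.04, -0.13, -0.26],[0.01, -0.03, 0.01],[-0.00, 0.09, 0.08]]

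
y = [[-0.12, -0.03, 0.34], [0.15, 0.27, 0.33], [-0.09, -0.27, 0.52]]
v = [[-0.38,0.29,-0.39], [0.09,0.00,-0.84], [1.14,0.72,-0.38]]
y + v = [[-0.5, 0.26, -0.05], [0.24, 0.27, -0.51], [1.05, 0.45, 0.14]]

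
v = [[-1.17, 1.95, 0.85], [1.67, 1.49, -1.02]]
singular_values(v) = [2.47, 2.42]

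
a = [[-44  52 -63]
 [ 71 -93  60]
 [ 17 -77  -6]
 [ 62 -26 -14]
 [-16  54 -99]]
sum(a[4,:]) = -61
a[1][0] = 71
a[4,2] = -99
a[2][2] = -6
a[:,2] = [-63, 60, -6, -14, -99]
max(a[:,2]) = 60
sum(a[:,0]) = 90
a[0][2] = -63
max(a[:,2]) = 60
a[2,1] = -77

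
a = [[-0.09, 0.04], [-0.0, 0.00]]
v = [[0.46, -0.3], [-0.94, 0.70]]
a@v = [[-0.08, 0.06], [0.0, 0.00]]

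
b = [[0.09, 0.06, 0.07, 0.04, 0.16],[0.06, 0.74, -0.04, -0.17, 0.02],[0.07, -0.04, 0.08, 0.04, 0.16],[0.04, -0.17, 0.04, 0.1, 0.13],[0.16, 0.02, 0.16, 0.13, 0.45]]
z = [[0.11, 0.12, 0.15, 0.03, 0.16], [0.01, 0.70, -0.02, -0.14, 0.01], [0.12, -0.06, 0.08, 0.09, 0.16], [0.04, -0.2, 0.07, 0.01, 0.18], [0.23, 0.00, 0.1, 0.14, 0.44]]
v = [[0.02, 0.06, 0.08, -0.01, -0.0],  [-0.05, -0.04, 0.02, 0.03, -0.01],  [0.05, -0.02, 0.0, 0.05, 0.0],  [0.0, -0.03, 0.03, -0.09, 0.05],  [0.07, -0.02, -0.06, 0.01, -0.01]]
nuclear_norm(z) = 1.60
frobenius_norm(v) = 0.21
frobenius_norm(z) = 1.00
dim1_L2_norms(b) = [0.21, 0.76, 0.2, 0.24, 0.52]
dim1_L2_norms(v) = [0.1, 0.07, 0.07, 0.11, 0.1]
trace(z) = 1.34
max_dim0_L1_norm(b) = 1.03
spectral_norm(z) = 0.76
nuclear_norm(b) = 1.47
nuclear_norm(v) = 0.41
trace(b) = 1.46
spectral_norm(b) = 0.79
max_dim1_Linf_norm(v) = 0.09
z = v + b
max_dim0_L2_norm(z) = 0.74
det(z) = 0.00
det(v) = 0.00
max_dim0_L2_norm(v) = 0.11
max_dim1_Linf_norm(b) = 0.74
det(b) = -0.00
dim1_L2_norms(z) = [0.27, 0.71, 0.24, 0.28, 0.53]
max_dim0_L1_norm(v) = 0.19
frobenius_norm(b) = 1.00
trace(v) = -0.12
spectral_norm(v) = 0.14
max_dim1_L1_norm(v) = 0.2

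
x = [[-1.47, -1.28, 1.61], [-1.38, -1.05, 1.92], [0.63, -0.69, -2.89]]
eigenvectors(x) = [[0.8, -0.73, 0.75], [-0.52, -0.67, 0.66], [0.3, 0.11, 0.05]]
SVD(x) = [[-0.54, 0.52, -0.66], [-0.58, 0.34, 0.74], [0.61, 0.78, 0.12]] @ diag([4.326407401314568, 1.8950047236904086, 0.030920786561289004]) @ [[0.46,0.20,-0.87], [-0.39,-0.83,-0.4], [0.80,-0.53,0.3]]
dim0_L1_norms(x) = [3.48, 3.02, 6.42]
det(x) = -0.25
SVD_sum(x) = [[-1.06, -0.47, 2.01], [-1.14, -0.51, 2.17], [1.21, 0.54, -2.30]] + [[-0.39, -0.82, -0.40],[-0.25, -0.53, -0.26],[-0.58, -1.22, -0.59]] + [[-0.02, 0.01, -0.01],  [0.02, -0.01, 0.01],  [0.00, -0.0, 0.0]]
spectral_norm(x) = 4.33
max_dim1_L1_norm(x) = 4.36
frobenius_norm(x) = 4.72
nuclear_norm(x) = 6.25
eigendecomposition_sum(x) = [[-0.02,0.02,0.00], [0.01,-0.02,-0.00], [-0.01,0.01,0.0]] + [[-3.31, 2.77, 13.52], [-3.02, 2.53, 12.34], [0.52, -0.43, -2.11]] + [[1.86, -4.07, -11.91], [1.62, -3.56, -10.42], [0.12, -0.27, -0.78]]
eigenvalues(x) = [-0.04, -2.89, -2.48]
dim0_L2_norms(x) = [2.11, 1.79, 3.82]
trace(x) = -5.41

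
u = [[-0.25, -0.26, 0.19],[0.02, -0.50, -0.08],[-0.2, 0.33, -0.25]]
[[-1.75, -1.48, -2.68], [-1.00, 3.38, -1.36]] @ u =[[0.94,0.31,0.46], [0.59,-1.88,-0.12]]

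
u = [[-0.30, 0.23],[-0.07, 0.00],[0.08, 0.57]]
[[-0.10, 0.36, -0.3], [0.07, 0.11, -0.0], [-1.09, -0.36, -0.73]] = u @ [[-1.03, -1.52, 0.01], [-1.77, -0.41, -1.29]]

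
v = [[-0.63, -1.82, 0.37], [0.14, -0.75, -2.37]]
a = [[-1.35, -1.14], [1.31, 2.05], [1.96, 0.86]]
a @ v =[[0.69, 3.31, 2.20], [-0.54, -3.92, -4.37], [-1.11, -4.21, -1.31]]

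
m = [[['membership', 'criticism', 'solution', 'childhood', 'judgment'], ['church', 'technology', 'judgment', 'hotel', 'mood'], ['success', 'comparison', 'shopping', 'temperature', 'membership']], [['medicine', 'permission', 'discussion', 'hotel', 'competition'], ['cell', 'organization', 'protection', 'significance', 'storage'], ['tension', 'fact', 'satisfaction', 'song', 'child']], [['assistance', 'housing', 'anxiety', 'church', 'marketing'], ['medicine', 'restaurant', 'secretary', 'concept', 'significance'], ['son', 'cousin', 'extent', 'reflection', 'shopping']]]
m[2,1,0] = 'medicine'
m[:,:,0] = [['membership', 'church', 'success'], ['medicine', 'cell', 'tension'], ['assistance', 'medicine', 'son']]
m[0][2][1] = 'comparison'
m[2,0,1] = 'housing'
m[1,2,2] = 'satisfaction'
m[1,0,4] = 'competition'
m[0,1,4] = 'mood'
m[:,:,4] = [['judgment', 'mood', 'membership'], ['competition', 'storage', 'child'], ['marketing', 'significance', 'shopping']]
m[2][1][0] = 'medicine'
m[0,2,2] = 'shopping'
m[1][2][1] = 'fact'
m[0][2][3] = 'temperature'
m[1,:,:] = [['medicine', 'permission', 'discussion', 'hotel', 'competition'], ['cell', 'organization', 'protection', 'significance', 'storage'], ['tension', 'fact', 'satisfaction', 'song', 'child']]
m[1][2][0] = 'tension'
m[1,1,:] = ['cell', 'organization', 'protection', 'significance', 'storage']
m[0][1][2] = 'judgment'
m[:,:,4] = [['judgment', 'mood', 'membership'], ['competition', 'storage', 'child'], ['marketing', 'significance', 'shopping']]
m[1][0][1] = 'permission'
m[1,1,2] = 'protection'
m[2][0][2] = 'anxiety'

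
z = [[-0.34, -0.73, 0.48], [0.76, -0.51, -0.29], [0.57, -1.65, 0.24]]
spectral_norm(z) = 2.00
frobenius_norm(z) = 2.21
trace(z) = -0.61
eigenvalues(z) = [-0.88, 0.02, 0.25]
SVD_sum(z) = [[0.21, -0.59, 0.08], [0.23, -0.64, 0.09], [0.58, -1.65, 0.23]] + [[-0.55, -0.14, 0.39], [0.53, 0.13, -0.38], [-0.01, -0.00, 0.01]] + [[0.0, 0.00, 0.0], [0.00, 0.0, 0.0], [-0.00, -0.0, -0.0]]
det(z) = -0.00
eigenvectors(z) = [[0.04, 0.51, 0.49],[0.57, 0.28, 0.17],[0.82, 0.81, 0.85]]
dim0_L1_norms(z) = [1.67, 2.89, 1.01]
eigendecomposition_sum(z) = [[0.06, -0.02, -0.03], [0.88, -0.28, -0.45], [1.27, -0.41, -0.65]] + [[0.06,0.06,-0.05],[0.03,0.03,-0.03],[0.09,0.1,-0.07]] + [[-0.46, -0.77, 0.56], [-0.16, -0.26, 0.19], [-0.80, -1.34, 0.97]]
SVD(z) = [[0.32, -0.72, -0.62],[0.35, 0.7, -0.63],[0.88, -0.01, 0.47]] @ diag([1.99528112943175, 0.9615343421239878, 0.002218884798782999]) @ [[0.33, -0.93, 0.13],[0.80, 0.20, -0.57],[-0.51, -0.29, -0.81]]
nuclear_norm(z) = 2.96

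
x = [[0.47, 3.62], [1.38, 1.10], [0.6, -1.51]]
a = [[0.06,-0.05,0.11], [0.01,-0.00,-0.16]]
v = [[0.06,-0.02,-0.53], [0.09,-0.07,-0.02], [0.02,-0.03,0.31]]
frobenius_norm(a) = 0.21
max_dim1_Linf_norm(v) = 0.53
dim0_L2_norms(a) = [0.06, 0.05, 0.19]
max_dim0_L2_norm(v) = 0.61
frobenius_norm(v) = 0.63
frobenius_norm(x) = 4.37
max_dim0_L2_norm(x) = 4.07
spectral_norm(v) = 0.62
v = x @ a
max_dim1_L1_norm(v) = 0.61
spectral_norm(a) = 0.20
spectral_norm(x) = 4.12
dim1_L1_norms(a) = [0.22, 0.17]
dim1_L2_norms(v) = [0.53, 0.12, 0.31]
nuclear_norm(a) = 0.27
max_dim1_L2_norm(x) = 3.65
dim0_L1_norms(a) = [0.07, 0.05, 0.27]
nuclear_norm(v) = 0.74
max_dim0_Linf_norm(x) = 3.62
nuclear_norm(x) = 5.57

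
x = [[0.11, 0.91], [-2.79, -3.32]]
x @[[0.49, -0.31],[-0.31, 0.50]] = [[-0.23, 0.42], [-0.34, -0.8]]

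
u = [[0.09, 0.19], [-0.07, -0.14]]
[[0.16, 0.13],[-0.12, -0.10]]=u@[[-0.25, 0.97],[0.97, 0.25]]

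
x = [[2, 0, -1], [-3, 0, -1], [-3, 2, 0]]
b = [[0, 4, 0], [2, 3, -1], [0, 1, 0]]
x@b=[[0, 7, 0], [0, -13, 0], [4, -6, -2]]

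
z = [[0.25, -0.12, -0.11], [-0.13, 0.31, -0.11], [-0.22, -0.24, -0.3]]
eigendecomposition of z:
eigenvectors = [[0.20,0.69,0.55], [0.19,0.51,-0.83], [0.96,-0.51,0.11]]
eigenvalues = [-0.39, 0.24, 0.41]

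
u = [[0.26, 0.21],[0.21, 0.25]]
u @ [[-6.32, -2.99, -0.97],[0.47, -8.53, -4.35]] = [[-1.54, -2.57, -1.17], [-1.21, -2.76, -1.29]]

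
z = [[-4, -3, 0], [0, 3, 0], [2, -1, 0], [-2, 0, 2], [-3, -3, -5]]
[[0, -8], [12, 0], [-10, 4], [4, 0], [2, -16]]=z @ [[-3, 2], [4, 0], [-1, 2]]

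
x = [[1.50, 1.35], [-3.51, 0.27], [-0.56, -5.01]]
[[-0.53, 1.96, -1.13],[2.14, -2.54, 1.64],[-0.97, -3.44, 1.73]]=x @ [[-0.59, 0.77, -0.49], [0.26, 0.60, -0.29]]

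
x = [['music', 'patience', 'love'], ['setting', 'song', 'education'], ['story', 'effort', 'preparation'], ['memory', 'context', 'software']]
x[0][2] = 'love'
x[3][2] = 'software'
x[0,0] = 'music'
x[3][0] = 'memory'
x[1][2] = 'education'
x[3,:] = ['memory', 'context', 'software']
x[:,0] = ['music', 'setting', 'story', 'memory']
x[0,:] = ['music', 'patience', 'love']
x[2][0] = 'story'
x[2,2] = 'preparation'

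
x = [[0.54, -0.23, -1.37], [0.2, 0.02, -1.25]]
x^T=[[0.54, 0.20], [-0.23, 0.02], [-1.37, -1.25]]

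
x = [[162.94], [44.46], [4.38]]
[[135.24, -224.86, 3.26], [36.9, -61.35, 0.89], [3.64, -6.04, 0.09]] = x @ [[0.83, -1.38, 0.02]]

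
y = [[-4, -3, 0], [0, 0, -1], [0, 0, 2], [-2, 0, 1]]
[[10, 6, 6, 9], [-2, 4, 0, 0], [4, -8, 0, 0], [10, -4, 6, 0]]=y @[[-4, 0, -3, 0], [2, -2, 2, -3], [2, -4, 0, 0]]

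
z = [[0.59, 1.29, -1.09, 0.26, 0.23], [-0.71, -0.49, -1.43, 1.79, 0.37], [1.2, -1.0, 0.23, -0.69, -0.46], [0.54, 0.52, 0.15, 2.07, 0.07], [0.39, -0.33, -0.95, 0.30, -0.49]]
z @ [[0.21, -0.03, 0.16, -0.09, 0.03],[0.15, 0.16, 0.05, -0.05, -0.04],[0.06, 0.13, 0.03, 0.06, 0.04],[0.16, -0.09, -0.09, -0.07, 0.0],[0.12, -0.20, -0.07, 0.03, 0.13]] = [[0.32,-0.02,0.09,-0.19,-0.05], [0.02,-0.48,-0.37,-0.11,-0.01], [-0.05,-0.01,0.24,-0.01,0.03], [0.54,-0.11,-0.07,-0.21,0.01], [-0.04,-0.12,0.02,-0.11,-0.08]]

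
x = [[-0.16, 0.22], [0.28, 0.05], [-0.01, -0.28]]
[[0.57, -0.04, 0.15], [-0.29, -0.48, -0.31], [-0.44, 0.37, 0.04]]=x @[[-1.33, -1.5, -1.07], [1.63, -1.28, -0.11]]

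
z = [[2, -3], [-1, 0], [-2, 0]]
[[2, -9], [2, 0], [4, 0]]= z @ [[-2, 0], [-2, 3]]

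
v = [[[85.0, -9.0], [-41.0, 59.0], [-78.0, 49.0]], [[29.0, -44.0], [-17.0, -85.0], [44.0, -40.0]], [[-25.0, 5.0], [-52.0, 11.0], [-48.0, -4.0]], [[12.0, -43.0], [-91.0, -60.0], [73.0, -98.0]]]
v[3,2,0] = 73.0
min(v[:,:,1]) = -98.0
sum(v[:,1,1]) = -75.0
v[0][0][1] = -9.0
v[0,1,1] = 59.0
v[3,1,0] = -91.0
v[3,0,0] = 12.0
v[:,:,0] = [[85.0, -41.0, -78.0], [29.0, -17.0, 44.0], [-25.0, -52.0, -48.0], [12.0, -91.0, 73.0]]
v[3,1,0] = -91.0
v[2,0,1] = 5.0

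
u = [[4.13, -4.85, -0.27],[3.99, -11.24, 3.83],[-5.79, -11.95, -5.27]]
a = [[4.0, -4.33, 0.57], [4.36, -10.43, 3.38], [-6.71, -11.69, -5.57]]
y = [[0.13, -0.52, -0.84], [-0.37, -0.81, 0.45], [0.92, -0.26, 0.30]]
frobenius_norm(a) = 19.67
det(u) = 469.68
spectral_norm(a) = 16.44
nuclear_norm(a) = 28.89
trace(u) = -12.38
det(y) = -1.00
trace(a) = -12.00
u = y + a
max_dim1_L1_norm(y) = 1.63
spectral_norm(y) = 1.00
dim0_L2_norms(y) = [1.0, 1.0, 1.0]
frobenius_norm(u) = 20.04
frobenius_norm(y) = 1.73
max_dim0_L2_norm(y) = 1.0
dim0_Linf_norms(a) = [6.71, 11.69, 5.57]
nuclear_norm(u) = 29.88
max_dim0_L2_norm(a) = 16.25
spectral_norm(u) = 17.17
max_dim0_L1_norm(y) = 1.59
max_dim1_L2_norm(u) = 14.29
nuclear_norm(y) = 3.00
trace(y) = -0.38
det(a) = 314.53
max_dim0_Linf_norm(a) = 11.69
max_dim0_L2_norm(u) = 17.11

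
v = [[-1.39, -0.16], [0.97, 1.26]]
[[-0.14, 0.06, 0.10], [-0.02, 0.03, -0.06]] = v@ [[0.11, -0.05, -0.07], [-0.1, 0.06, 0.01]]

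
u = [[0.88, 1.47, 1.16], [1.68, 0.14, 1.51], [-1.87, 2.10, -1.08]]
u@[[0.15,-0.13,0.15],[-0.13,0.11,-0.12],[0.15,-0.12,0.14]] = [[0.11, -0.09, 0.12],  [0.46, -0.38, 0.45],  [-0.72, 0.6, -0.68]]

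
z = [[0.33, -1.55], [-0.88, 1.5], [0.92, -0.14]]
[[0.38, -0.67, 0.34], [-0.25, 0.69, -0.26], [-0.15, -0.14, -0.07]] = z@[[-0.21, -0.09, -0.11], [-0.29, 0.41, -0.24]]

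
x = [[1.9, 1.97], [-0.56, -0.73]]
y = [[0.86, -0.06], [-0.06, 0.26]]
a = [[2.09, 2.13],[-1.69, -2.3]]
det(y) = 0.22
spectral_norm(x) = 2.89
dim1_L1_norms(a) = [4.22, 3.99]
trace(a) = -0.21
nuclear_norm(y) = 1.12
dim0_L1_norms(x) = [2.46, 2.7]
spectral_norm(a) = 4.12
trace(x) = 1.17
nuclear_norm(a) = 4.41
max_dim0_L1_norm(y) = 0.92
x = y @ a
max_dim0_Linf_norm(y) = 0.86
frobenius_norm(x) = 2.89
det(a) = -1.21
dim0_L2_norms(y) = [0.86, 0.27]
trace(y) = 1.12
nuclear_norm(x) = 2.98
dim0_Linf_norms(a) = [2.09, 2.3]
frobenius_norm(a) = 4.13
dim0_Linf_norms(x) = [1.9, 1.97]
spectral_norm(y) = 0.87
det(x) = -0.28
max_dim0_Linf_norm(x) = 1.97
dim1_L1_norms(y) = [0.92, 0.32]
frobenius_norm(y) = 0.90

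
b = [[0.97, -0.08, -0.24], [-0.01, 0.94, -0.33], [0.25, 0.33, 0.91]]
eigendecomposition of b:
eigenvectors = [[-0.81+0.00j,0.05-0.42j,(0.05+0.42j)], [(0.59+0j),-0.03-0.56j,-0.03+0.56j], [(-0.09+0j),-0.71+0.00j,-0.71-0.00j]]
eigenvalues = [(1+0j), (0.91+0.41j), (0.91-0.41j)]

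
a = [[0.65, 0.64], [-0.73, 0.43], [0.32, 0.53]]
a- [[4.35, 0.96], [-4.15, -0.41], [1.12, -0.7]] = [[-3.7, -0.32], [3.42, 0.84], [-0.8, 1.23]]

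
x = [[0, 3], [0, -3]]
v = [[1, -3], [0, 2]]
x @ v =[[0, 6], [0, -6]]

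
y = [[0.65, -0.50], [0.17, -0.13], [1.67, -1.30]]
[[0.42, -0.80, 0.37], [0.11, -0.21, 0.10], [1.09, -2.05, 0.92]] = y @ [[0.46, -1.09, 1.2],[-0.25, 0.18, 0.83]]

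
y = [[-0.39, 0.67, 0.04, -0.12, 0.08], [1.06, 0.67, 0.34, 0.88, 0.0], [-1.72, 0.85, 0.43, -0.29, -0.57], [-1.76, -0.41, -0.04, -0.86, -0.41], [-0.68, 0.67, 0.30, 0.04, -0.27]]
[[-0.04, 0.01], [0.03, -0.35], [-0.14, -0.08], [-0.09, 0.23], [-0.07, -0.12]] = y@ [[0.02,-0.01],[-0.03,-0.06],[-0.11,-0.07],[0.08,-0.31],[0.01,0.19]]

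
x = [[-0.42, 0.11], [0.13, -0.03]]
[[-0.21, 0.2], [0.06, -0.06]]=x@[[0.41,-0.31], [-0.31,0.68]]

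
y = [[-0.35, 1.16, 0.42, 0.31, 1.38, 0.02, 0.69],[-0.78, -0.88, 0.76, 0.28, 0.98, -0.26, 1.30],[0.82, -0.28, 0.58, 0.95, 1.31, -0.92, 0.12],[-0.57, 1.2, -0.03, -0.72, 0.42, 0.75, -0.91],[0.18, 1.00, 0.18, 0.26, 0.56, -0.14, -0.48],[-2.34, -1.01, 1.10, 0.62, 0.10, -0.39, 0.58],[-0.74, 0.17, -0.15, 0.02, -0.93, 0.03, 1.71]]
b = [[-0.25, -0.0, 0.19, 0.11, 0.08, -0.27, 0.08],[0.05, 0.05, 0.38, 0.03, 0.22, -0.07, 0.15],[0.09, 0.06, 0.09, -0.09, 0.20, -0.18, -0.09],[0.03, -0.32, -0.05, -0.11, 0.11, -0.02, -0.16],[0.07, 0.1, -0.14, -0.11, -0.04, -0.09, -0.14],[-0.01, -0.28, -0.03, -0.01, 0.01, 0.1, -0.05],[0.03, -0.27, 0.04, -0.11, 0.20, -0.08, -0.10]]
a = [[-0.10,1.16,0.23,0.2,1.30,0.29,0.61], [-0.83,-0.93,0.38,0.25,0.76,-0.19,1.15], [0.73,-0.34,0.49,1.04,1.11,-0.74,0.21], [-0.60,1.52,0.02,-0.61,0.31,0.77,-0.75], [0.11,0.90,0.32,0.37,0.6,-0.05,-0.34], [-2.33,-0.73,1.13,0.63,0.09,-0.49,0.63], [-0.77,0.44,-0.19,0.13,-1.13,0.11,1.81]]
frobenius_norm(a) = 5.53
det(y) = -0.14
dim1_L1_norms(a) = [3.89, 4.49, 4.66, 4.58, 2.69, 6.03, 4.58]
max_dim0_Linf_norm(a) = 2.33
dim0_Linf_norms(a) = [2.33, 1.52, 1.13, 1.04, 1.3, 0.77, 1.81]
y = b + a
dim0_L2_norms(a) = [2.76, 2.48, 1.36, 1.45, 2.29, 1.23, 2.47]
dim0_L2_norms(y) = [2.79, 2.38, 1.53, 1.43, 2.44, 1.28, 2.55]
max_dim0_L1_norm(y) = 5.79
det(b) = -0.00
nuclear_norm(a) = 11.65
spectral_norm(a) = 3.53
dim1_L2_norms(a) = [1.9, 1.92, 1.95, 2.07, 1.24, 2.88, 2.32]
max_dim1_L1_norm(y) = 6.14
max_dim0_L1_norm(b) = 1.08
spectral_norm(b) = 0.63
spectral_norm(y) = 3.73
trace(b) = -0.26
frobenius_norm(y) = 5.65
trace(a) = 0.77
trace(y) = 0.51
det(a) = 0.00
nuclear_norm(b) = 2.00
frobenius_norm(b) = 1.00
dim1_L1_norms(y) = [4.33, 5.24, 4.98, 4.6, 2.8, 6.14, 3.75]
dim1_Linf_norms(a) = [1.3, 1.15, 1.11, 1.52, 0.9, 2.33, 1.81]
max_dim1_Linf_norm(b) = 0.38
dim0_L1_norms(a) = [5.47, 6.02, 2.76, 3.23, 5.3, 2.64, 5.5]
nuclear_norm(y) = 11.88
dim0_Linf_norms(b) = [0.25, 0.32, 0.38, 0.11, 0.22, 0.27, 0.16]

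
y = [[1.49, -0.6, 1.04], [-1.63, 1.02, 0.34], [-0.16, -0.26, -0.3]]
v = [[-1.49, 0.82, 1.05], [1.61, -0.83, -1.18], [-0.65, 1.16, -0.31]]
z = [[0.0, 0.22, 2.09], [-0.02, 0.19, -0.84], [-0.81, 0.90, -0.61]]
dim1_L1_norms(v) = [3.36, 3.62, 2.12]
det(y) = 0.61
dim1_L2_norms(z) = [2.1, 0.86, 1.36]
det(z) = 0.43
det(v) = 0.01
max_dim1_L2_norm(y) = 1.95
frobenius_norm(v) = 3.25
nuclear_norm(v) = 4.14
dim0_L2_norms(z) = [0.81, 0.95, 2.33]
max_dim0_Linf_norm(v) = 1.61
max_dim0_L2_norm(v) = 2.29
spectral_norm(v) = 3.06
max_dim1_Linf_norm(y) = 1.63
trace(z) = -0.42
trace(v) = -2.63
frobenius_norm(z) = 2.65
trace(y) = 2.21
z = y + v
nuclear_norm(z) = 3.71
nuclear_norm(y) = 3.84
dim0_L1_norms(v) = [3.75, 2.81, 2.54]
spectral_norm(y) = 2.54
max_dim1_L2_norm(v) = 2.16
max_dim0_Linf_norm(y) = 1.63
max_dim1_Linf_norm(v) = 1.61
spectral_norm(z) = 2.35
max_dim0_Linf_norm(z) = 2.09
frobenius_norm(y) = 2.77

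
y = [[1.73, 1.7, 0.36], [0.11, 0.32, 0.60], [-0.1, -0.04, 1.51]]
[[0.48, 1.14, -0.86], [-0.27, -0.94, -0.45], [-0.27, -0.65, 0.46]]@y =[[1.04, 1.22, -0.44], [-0.53, -0.74, -1.34], [-0.58, -0.69, 0.21]]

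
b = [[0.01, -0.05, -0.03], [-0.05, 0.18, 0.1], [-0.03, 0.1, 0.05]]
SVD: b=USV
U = [[-0.24, -0.68, -0.69], [0.85, 0.19, -0.49], [0.47, -0.7, 0.54]]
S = [0.25, 0.01, 0.0]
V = [[-0.24, 0.85, 0.47], [0.68, -0.19, 0.70], [0.69, 0.49, -0.54]]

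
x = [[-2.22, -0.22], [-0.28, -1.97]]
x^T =[[-2.22, -0.28], [-0.22, -1.97]]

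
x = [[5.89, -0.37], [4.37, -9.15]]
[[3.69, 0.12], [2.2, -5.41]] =x @ [[0.63, 0.06], [0.06, 0.62]]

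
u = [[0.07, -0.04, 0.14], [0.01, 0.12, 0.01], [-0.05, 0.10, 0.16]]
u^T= [[0.07, 0.01, -0.05], [-0.04, 0.12, 0.1], [0.14, 0.01, 0.16]]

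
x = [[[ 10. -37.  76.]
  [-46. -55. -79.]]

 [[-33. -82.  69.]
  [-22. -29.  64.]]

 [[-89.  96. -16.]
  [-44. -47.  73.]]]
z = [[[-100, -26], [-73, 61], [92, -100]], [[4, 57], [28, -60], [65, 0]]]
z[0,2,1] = -100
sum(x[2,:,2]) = 57.0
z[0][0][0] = -100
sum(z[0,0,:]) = -126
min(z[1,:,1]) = -60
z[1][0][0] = 4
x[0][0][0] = 10.0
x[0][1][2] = -79.0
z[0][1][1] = 61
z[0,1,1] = 61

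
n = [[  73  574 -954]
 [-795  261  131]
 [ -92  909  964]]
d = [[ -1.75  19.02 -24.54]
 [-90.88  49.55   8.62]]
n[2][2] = 964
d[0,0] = -1.75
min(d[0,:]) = -24.54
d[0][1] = 19.02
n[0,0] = 73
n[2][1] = 909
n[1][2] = 131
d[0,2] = -24.54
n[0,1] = 574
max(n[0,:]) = 574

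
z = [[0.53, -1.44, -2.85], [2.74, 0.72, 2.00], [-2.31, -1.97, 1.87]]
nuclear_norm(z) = 9.74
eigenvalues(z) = [(3.9+0j), (-0.39+2.63j), (-0.39-2.63j)]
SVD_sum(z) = [[-1.28, -0.89, -0.98], [2.31, 1.60, 1.77], [-1.09, -0.75, -0.83]] + [[1.27,0.40,-2.02], [-0.06,-0.02,0.09], [-1.63,-0.51,2.59]] + [[0.54,-0.95,0.15], [0.49,-0.86,0.14], [0.40,-0.71,0.12]]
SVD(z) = [[0.45, -0.62, -0.65], [-0.81, 0.03, -0.59], [0.38, 0.79, -0.49]] @ diag([4.104347189507939, 3.933859465802783, 1.7017590461907761]) @ [[-0.70, -0.48, -0.53], [-0.53, -0.16, 0.84], [-0.49, 0.86, -0.14]]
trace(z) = 3.12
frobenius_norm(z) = 5.93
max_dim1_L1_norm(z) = 6.15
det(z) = 27.48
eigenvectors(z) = [[(-0.63+0j), (-0.26+0.45j), -0.26-0.45j], [(-0.06+0j), (0.76+0j), 0.76-0.00j], [0.77+0.00j, (-0.06+0.39j), -0.06-0.39j]]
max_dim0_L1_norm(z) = 6.72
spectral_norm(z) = 4.10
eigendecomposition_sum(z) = [[1.60+0.00j, 0.42+0.00j, -1.84+0.00j],[(0.14+0j), 0.04+0.00j, (-0.17+0j)],[-1.96-0.00j, (-0.51+0j), 2.26-0.00j]] + [[(-0.54+0.71j), (-0.93-0.28j), -0.50+0.56j], [1.30+0.14j, 0.34+1.38j, 1.08+0.22j], [(-0.17+0.65j), -0.73+0.07j, -0.19+0.54j]] + [[(-0.54-0.71j), -0.93+0.28j, (-0.5-0.56j)], [(1.3-0.14j), (0.34-1.38j), (1.08-0.22j)], [-0.17-0.65j, -0.73-0.07j, -0.19-0.54j]]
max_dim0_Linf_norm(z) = 2.85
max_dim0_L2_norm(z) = 3.95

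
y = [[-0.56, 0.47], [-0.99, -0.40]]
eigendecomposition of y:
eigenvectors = [[(-0.07+0.56j), -0.07-0.56j], [(-0.82+0j), (-0.82-0j)]]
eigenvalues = [(-0.48+0.68j), (-0.48-0.68j)]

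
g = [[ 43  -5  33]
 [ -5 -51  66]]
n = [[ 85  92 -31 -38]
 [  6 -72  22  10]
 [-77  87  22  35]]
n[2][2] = 22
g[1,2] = 66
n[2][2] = 22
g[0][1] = -5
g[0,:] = [43, -5, 33]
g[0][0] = 43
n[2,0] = -77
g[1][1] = -51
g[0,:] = [43, -5, 33]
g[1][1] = -51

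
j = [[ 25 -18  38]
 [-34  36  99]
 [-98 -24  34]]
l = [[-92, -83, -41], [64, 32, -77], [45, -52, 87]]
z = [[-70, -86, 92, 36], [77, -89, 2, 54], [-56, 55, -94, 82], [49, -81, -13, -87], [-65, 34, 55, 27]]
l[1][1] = 32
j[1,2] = 99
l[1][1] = 32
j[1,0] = -34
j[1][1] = 36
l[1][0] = 64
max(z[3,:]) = 49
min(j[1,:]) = -34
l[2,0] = 45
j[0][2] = 38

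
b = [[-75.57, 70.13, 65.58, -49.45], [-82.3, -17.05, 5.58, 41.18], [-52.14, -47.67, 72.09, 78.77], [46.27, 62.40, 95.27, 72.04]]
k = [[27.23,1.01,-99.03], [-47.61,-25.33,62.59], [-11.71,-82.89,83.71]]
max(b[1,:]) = 41.18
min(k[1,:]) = -47.61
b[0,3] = -49.45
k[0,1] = 1.01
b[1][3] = 41.18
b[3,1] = 62.4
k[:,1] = [1.01, -25.33, -82.89]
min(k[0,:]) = -99.03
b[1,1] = -17.05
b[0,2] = 65.58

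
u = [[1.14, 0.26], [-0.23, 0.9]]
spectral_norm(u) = 1.17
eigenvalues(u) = [(1.02+0.21j), (1.02-0.21j)]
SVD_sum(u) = [[1.15, 0.21], [-0.06, -0.01]] + [[-0.01, 0.05], [-0.17, 0.91]]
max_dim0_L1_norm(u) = 1.37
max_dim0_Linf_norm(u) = 1.14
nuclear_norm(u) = 2.10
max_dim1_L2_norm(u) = 1.17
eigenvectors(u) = [[0.73+0.00j, (0.73-0j)], [(-0.34+0.6j), (-0.34-0.6j)]]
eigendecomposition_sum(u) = [[0.57-0.18j, 0.13-0.62j],[-0.12+0.55j, (0.45+0.39j)]] + [[(0.57+0.18j), (0.13+0.62j)], [-0.12-0.55j, 0.45-0.39j]]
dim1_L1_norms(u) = [1.4, 1.13]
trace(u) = 2.04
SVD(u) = [[-1.00, 0.06], [0.06, 1.0]] @ diag([1.1699453056282625, 0.9280775731793064]) @ [[-0.98, -0.18], [-0.18, 0.98]]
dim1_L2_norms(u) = [1.17, 0.93]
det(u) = 1.09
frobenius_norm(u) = 1.49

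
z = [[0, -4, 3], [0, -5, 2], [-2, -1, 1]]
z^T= [[0, 0, -2], [-4, -5, -1], [3, 2, 1]]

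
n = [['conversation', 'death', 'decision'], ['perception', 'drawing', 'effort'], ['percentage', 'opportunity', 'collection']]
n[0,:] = ['conversation', 'death', 'decision']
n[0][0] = 'conversation'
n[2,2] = 'collection'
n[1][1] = 'drawing'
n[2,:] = ['percentage', 'opportunity', 'collection']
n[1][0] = 'perception'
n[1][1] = 'drawing'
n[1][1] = 'drawing'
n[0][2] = 'decision'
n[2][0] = 'percentage'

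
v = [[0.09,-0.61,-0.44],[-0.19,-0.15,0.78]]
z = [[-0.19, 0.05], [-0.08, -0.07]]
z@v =[[-0.03, 0.11, 0.12], [0.01, 0.06, -0.02]]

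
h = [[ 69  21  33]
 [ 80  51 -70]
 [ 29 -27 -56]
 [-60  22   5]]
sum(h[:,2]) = -88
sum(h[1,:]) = 61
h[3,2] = 5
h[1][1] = 51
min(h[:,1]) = -27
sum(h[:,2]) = -88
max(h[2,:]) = 29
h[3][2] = 5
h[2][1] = -27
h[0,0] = 69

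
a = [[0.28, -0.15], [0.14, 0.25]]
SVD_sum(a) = [[0.29, -0.13], [0.03, -0.01]] + [[-0.01, -0.02], [0.11, 0.26]]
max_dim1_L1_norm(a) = 0.43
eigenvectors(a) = [[0.72+0.00j, 0.72-0.00j],[(0.07-0.69j), (0.07+0.69j)]]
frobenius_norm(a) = 0.43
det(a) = 0.09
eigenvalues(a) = [(0.26+0.14j), (0.26-0.14j)]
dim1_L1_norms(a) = [0.43, 0.39]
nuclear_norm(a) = 0.60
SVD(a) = [[-1.00, -0.09], [-0.09, 1.00]] @ diag([0.3178875376407062, 0.28626476103902243]) @ [[-0.92,0.40],  [0.4,0.92]]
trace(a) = 0.53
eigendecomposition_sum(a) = [[(0.14+0.06j),-0.08+0.14j],[0.07-0.13j,(0.13+0.09j)]] + [[0.14-0.06j, (-0.08-0.14j)], [(0.07+0.13j), 0.12-0.09j]]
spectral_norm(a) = 0.32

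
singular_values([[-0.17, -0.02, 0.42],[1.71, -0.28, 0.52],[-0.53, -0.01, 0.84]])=[1.84, 1.05, 0.0]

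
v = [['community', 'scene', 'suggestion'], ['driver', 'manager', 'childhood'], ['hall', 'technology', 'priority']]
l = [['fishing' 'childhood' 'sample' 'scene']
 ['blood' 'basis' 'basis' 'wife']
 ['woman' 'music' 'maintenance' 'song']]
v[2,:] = ['hall', 'technology', 'priority']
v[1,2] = 'childhood'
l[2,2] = 'maintenance'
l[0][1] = 'childhood'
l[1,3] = 'wife'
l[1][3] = 'wife'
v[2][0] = 'hall'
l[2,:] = ['woman', 'music', 'maintenance', 'song']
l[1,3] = 'wife'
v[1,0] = 'driver'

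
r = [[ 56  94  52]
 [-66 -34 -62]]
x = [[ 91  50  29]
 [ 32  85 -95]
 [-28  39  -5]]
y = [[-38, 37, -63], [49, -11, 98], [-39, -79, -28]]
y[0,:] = [-38, 37, -63]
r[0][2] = 52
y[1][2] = 98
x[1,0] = 32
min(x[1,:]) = -95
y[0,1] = 37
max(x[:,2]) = 29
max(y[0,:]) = 37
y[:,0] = [-38, 49, -39]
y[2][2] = -28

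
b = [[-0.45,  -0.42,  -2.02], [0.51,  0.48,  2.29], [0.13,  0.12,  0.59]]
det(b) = -0.000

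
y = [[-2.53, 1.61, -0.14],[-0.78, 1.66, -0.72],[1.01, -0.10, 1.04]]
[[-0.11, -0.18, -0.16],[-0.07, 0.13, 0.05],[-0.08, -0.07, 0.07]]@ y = [[0.26, -0.46, -0.02], [0.13, 0.10, -0.03], [0.33, -0.25, 0.13]]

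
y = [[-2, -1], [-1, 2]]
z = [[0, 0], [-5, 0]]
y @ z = [[5, 0], [-10, 0]]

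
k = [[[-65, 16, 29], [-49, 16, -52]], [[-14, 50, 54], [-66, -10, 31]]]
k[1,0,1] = 50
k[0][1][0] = -49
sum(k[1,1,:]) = -45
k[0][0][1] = 16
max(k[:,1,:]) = 31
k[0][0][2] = 29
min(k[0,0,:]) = -65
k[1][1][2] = 31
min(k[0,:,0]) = -65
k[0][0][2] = 29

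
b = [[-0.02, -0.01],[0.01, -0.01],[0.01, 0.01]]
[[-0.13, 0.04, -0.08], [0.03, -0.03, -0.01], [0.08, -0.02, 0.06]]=b @ [[5.58, -2.30, 2.59],  [2.12, 0.64, 3.22]]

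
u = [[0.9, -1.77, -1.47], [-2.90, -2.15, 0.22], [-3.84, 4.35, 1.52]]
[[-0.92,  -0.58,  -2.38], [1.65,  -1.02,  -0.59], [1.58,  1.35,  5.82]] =u@[[-0.38, 0.07, -0.41],  [-0.19, 0.38, 0.86],  [0.62, -0.02, 0.33]]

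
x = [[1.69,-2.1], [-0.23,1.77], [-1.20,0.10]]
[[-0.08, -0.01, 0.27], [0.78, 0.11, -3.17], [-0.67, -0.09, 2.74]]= x@[[0.60, 0.08, -2.46], [0.52, 0.07, -2.11]]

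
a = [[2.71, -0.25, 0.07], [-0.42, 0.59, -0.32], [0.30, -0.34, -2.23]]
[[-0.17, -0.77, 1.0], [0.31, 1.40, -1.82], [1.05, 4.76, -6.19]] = a @ [[-0.03, -0.13, 0.17], [0.23, 1.03, -1.33], [-0.51, -2.31, 3.00]]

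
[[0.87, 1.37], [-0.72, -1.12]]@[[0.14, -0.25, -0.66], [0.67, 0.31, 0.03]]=[[1.04, 0.21, -0.53], [-0.85, -0.17, 0.44]]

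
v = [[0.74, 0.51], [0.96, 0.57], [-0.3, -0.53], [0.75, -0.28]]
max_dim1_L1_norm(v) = 1.53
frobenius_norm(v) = 1.75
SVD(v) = [[-0.56, -0.15], [-0.69, -0.08], [0.32, 0.47], [-0.33, 0.87]] @ diag([1.6082425764069095, 0.6924996862324674]) @ [[-0.88, -0.47], [0.47, -0.88]]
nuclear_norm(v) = 2.30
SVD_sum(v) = [[0.79, 0.42], [0.98, 0.52], [-0.45, -0.24], [0.47, 0.25]] + [[-0.05, 0.09], [-0.02, 0.05], [0.15, -0.29], [0.28, -0.53]]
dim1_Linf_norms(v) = [0.74, 0.96, 0.53, 0.75]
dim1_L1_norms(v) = [1.25, 1.53, 0.83, 1.03]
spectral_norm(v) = 1.61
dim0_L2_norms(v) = [1.46, 0.97]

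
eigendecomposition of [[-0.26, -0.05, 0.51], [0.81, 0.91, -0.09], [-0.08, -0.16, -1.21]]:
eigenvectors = [[-0.08, 0.81, -0.45], [0.99, -0.59, 0.21], [-0.07, 0.03, 0.87]]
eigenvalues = [0.85, -0.21, -1.21]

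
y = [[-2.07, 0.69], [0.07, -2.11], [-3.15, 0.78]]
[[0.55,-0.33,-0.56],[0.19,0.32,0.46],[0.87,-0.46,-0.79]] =y @ [[-0.3,0.11,0.20], [-0.1,-0.15,-0.21]]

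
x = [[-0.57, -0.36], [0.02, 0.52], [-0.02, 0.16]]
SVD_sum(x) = [[-0.39,-0.5], [0.26,0.33], [0.07,0.09]] + [[-0.18, 0.14],[-0.24, 0.19],[-0.09, 0.07]]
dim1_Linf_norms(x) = [0.57, 0.52, 0.16]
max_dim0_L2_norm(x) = 0.65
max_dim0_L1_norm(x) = 1.04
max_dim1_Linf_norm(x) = 0.57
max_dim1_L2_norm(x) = 0.67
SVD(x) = [[-0.83, -0.56], [0.55, -0.77], [0.15, -0.29]] @ diag([0.7706129526520249, 0.39680685125754594]) @ [[0.62, 0.78], [0.78, -0.62]]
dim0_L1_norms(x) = [0.61, 1.04]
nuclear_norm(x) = 1.17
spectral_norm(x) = 0.77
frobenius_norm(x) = 0.87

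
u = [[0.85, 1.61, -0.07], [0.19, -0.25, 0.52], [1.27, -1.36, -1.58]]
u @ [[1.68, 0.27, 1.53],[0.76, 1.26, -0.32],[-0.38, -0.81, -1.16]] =[[2.68, 2.31, 0.87], [-0.07, -0.68, -0.23], [1.7, -0.09, 4.21]]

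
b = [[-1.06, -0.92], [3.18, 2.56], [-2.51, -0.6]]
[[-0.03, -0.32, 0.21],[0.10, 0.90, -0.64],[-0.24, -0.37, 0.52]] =b@[[0.12, 0.09, -0.21], [-0.11, 0.24, 0.01]]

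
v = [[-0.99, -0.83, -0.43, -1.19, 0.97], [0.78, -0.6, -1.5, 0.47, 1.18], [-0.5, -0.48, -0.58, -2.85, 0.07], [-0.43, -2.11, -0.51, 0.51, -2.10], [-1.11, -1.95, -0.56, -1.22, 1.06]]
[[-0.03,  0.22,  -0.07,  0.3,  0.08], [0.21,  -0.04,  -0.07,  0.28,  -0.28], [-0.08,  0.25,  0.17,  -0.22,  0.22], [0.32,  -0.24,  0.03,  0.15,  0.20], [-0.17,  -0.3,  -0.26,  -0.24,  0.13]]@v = [[0.02,-0.86,-0.47,0.39,-0.32], [-0.01,-0.16,0.02,0.42,-0.73], [0.04,-0.13,-0.45,-0.65,0.92], [-0.81,-0.84,0.02,-0.75,-0.07], [0.02,0.7,0.72,0.52,0.10]]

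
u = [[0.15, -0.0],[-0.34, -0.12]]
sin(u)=[[0.15, 0.00], [-0.34, -0.12]]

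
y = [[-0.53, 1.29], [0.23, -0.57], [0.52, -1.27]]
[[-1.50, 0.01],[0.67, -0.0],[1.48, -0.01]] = y @ [[-0.67,-0.7], [-1.44,-0.28]]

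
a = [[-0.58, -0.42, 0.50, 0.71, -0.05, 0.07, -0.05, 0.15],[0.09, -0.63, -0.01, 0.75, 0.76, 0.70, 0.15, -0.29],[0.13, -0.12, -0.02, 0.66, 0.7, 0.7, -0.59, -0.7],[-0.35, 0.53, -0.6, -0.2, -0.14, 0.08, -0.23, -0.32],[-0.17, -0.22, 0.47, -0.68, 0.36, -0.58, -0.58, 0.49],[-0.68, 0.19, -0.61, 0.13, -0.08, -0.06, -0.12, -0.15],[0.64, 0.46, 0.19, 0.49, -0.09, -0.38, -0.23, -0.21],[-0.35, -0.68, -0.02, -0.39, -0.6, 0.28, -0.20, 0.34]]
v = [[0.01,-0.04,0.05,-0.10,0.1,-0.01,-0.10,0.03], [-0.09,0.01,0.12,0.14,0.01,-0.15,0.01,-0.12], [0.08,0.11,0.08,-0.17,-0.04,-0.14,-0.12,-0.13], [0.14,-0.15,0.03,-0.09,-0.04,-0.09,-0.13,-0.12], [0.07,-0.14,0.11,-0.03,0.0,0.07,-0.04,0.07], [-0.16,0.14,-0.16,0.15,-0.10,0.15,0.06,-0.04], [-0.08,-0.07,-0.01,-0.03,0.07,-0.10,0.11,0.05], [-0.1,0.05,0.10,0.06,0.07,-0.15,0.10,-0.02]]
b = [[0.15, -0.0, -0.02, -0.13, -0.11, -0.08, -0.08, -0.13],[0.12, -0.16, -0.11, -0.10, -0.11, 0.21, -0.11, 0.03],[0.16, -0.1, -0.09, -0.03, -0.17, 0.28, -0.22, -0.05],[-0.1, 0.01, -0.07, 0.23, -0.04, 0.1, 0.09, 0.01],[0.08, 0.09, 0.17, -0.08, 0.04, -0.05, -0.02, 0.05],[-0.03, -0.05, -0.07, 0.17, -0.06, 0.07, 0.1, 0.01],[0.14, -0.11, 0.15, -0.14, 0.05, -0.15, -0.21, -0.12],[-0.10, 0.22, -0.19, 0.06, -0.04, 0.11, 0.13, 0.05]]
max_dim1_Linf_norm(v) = 0.17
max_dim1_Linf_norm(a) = 0.76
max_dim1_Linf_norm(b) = 0.28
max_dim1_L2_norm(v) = 0.36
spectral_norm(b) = 0.65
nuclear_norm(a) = 8.26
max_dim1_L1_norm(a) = 3.62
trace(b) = 0.08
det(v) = 0.00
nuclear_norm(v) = 1.77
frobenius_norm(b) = 0.95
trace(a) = -1.02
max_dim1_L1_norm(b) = 1.1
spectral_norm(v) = 0.51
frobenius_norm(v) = 0.77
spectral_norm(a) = 2.15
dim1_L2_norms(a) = [1.14, 1.46, 1.51, 0.99, 1.34, 0.97, 1.07, 1.15]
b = a @ v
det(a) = -0.03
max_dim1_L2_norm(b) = 0.45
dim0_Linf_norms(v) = [0.16, 0.15, 0.16, 0.17, 0.1, 0.15, 0.13, 0.13]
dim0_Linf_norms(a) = [0.68, 0.68, 0.61, 0.75, 0.76, 0.7, 0.59, 0.7]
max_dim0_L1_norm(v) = 0.86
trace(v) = 0.25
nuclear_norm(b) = 1.99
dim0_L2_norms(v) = [0.28, 0.29, 0.27, 0.31, 0.18, 0.33, 0.26, 0.24]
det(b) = 0.00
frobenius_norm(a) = 3.45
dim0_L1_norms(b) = [0.88, 0.74, 0.87, 0.94, 0.62, 1.05, 0.96, 0.45]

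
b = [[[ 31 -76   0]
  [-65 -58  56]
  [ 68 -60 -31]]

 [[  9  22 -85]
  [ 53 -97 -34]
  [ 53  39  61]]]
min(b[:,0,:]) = -85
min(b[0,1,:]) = -65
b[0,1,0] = -65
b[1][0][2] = -85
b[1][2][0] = 53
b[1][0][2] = -85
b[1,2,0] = 53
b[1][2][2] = 61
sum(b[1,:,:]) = 21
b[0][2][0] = 68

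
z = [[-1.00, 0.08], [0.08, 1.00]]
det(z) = -1.006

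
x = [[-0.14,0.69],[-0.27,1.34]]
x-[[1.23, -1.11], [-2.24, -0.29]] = [[-1.37,1.8], [1.97,1.63]]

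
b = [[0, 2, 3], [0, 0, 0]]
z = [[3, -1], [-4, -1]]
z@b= [[0, 6, 9], [0, -8, -12]]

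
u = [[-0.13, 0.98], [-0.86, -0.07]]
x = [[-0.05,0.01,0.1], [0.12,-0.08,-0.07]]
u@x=[[0.12, -0.08, -0.08],  [0.03, -0.00, -0.08]]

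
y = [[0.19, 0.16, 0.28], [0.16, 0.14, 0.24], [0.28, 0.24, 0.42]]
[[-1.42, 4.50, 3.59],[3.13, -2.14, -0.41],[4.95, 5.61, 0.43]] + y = [[-1.23, 4.66, 3.87], [3.29, -2.0, -0.17], [5.23, 5.85, 0.85]]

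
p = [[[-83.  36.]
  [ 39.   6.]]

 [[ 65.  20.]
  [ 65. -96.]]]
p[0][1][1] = 6.0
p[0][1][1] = 6.0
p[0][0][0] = -83.0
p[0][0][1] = 36.0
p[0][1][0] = 39.0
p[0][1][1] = 6.0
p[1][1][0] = 65.0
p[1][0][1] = 20.0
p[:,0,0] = [-83.0, 65.0]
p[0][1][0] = 39.0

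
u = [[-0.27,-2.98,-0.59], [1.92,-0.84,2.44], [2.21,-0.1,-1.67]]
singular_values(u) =[3.27, 3.04, 2.73]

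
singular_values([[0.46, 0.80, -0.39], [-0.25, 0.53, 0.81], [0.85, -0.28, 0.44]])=[1.0, 1.0, 0.99]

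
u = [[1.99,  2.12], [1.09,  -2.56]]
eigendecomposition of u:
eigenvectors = [[0.98, -0.39],[0.21, 0.92]]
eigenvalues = [2.45, -3.02]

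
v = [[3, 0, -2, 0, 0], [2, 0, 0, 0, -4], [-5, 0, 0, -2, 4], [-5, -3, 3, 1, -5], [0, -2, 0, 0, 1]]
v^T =[[3, 2, -5, -5, 0], [0, 0, 0, -3, -2], [-2, 0, 0, 3, 0], [0, 0, -2, 1, 0], [0, -4, 4, -5, 1]]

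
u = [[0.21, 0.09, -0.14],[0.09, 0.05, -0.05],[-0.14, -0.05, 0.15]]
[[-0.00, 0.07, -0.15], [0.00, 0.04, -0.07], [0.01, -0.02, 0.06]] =u @ [[-0.05, 0.41, -0.93], [0.17, 0.51, -0.41], [0.06, 0.42, -0.59]]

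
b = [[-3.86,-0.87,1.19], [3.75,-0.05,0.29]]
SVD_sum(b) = [[-3.99, -0.46, 0.51], [3.60, 0.41, -0.46]] + [[0.13,-0.41,0.68], [0.15,-0.46,0.75]]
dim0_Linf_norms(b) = [3.86, 0.87, 1.19]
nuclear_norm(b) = 6.66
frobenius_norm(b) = 5.59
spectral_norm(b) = 5.46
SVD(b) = [[-0.74, 0.67],  [0.67, 0.74]] @ diag([5.456453980146425, 1.2036652202935159]) @ [[0.99, 0.11, -0.13], [0.17, -0.51, 0.84]]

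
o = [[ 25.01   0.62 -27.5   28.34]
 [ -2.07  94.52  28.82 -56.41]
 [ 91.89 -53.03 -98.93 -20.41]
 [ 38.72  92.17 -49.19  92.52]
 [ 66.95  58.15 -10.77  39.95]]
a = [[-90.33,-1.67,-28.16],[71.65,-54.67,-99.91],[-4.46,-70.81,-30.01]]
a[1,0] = 71.65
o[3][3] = 92.52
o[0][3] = 28.34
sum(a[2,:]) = -105.28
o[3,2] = -49.19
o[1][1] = 94.52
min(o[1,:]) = -56.41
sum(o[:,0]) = 220.5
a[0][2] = -28.16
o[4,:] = [66.95, 58.15, -10.77, 39.95]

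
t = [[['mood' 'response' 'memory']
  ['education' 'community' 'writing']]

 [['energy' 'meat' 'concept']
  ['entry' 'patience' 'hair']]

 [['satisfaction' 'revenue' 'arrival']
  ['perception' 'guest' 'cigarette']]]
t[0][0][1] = 'response'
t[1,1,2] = 'hair'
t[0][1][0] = 'education'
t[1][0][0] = 'energy'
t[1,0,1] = 'meat'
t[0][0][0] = 'mood'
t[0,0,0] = 'mood'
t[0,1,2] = 'writing'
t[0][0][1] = 'response'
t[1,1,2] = 'hair'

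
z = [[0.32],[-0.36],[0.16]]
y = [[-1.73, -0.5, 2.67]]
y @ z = [[0.05]]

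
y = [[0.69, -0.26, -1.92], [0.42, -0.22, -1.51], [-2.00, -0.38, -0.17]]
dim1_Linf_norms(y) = [1.92, 1.51, 2.0]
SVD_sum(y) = [[1.08, -0.14, -1.68], [0.81, -0.11, -1.27], [-0.49, 0.06, 0.76]] + [[-0.39, -0.11, -0.24], [-0.39, -0.12, -0.24], [-1.51, -0.44, -0.93]] + [[0.00, -0.0, 0.00],[-0.00, 0.0, -0.0],[0.00, -0.0, 0.0]]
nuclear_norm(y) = 4.62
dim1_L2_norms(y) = [2.06, 1.58, 2.04]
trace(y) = 0.30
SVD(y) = [[-0.75, -0.24, 0.61], [-0.57, -0.24, -0.79], [0.34, -0.94, 0.05]] @ diag([2.666570963839264, 1.9487637876347323, 0.004358303898283083]) @ [[-0.54,  0.07,  0.84], [0.83,  0.24,  0.51], [0.17,  -0.97,  0.19]]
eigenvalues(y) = [2.28, -1.99, 0.0]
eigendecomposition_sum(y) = [[1.31, 0.02, -1.04], [0.95, 0.02, -0.75], [-1.21, -0.02, 0.96]] + [[-0.62, -0.28, -0.88],[-0.53, -0.24, -0.76],[-0.79, -0.36, -1.13]] + [[0.00, -0.0, 0.00],[-0.00, 0.00, -0.0],[0.0, -0.0, 0.0]]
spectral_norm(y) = 2.67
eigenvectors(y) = [[0.65,0.55,-0.17], [0.47,0.47,0.97], [-0.60,0.7,-0.19]]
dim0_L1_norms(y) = [3.11, 0.86, 3.6]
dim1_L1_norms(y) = [2.87, 2.15, 2.55]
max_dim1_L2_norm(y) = 2.06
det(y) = -0.02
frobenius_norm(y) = 3.30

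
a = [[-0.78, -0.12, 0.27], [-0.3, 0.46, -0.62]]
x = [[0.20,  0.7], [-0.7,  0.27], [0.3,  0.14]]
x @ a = [[-0.37, 0.30, -0.38], [0.46, 0.21, -0.36], [-0.28, 0.03, -0.01]]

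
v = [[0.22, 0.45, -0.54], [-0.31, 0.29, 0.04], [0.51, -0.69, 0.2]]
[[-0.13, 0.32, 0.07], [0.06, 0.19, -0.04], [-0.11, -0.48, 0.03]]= v @ [[-0.57, -0.19, 0.04], [-0.35, 0.48, -0.06], [-0.28, -0.27, -0.16]]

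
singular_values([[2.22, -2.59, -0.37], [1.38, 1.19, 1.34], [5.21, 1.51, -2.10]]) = [6.14, 3.15, 1.76]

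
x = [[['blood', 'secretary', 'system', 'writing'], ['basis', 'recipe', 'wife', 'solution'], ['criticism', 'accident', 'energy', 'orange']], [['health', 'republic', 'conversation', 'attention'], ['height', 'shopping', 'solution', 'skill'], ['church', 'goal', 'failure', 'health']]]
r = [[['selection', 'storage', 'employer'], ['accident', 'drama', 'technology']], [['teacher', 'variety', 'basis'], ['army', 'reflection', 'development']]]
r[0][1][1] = 'drama'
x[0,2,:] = ['criticism', 'accident', 'energy', 'orange']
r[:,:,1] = [['storage', 'drama'], ['variety', 'reflection']]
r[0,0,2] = 'employer'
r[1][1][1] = 'reflection'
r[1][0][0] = 'teacher'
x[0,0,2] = 'system'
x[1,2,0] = 'church'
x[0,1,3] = 'solution'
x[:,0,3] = ['writing', 'attention']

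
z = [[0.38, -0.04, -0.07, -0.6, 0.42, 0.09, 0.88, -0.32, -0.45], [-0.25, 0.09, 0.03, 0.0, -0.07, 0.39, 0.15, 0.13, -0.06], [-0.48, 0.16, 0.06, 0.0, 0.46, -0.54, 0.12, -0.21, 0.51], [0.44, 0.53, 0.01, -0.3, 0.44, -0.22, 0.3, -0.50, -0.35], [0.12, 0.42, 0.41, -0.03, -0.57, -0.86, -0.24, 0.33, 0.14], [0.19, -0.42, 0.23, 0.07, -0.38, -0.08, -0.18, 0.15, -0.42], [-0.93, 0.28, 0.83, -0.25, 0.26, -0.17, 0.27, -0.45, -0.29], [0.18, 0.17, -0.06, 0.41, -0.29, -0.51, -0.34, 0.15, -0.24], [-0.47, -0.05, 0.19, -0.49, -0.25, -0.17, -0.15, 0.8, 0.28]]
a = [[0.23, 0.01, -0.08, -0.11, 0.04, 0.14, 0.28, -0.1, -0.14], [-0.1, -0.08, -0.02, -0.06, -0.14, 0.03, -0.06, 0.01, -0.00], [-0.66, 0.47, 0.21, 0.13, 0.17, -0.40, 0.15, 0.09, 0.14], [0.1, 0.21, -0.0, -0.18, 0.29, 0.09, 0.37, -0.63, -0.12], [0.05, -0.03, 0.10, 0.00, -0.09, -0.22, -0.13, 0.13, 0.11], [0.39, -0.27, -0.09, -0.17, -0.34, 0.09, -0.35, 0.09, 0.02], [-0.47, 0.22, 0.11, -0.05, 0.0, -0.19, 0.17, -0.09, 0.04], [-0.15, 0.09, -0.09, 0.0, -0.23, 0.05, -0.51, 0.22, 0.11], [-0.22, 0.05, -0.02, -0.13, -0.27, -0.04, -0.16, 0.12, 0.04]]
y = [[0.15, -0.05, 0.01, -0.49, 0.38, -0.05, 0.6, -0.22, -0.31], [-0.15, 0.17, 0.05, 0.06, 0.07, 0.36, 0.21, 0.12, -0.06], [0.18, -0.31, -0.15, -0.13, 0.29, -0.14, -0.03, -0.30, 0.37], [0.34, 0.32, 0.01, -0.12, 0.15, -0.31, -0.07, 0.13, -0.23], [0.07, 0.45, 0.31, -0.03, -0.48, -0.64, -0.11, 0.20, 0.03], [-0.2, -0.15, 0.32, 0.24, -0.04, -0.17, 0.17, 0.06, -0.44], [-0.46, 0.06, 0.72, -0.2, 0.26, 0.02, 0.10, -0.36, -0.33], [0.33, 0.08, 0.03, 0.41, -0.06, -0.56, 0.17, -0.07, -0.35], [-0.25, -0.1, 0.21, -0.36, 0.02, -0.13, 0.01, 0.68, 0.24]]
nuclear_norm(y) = 6.40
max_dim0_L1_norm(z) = 3.44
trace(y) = -0.33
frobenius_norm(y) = 2.49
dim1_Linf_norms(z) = [0.88, 0.39, 0.54, 0.53, 0.86, 0.42, 0.93, 0.51, 0.8]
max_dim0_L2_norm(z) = 1.34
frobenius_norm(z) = 3.30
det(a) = -0.00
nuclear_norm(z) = 8.20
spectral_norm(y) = 1.30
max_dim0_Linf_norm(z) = 0.93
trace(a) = 0.61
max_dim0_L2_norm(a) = 0.98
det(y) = 0.00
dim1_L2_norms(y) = [0.96, 0.5, 0.71, 0.65, 1.0, 0.69, 1.04, 0.87, 0.89]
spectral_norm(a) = 1.31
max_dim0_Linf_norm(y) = 0.72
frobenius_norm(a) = 1.88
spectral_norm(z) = 1.94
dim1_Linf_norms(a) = [0.28, 0.14, 0.66, 0.63, 0.22, 0.39, 0.47, 0.51, 0.27]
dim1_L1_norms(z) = [3.25, 1.17, 2.54, 3.09, 3.12, 2.12, 3.73, 2.35, 2.85]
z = y + a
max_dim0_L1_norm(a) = 2.37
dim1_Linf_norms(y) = [0.6, 0.36, 0.37, 0.34, 0.64, 0.44, 0.72, 0.56, 0.68]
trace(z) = 0.28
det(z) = 0.01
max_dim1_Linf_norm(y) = 0.72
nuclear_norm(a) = 3.77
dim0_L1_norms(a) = [2.37, 1.43, 0.72, 0.83, 1.57, 1.25, 2.18, 1.48, 0.72]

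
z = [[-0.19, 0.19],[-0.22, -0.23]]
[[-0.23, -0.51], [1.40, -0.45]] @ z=[[0.16, 0.07],  [-0.17, 0.37]]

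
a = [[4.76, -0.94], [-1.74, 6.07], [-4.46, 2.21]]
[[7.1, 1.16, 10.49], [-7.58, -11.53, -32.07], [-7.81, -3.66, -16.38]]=a @ [[1.32, -0.14, 1.23], [-0.87, -1.94, -4.93]]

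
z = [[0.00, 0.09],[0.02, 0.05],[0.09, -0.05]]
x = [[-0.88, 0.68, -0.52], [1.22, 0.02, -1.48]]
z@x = [[0.11,0.00,-0.13],[0.04,0.01,-0.08],[-0.14,0.06,0.03]]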